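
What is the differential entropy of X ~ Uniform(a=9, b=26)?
2.8332 nats

We have X ~ Uniform(a=9, b=26).

The differential entropy measures the uncertainty or information content of the distribution.

For a Uniform distribution with a=9, b=26:
h(X) = 2.8332 nats

(In bits, this would be 4.0875 bits.)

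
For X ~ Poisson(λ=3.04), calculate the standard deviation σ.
1.7436

We have X ~ Poisson(λ=3.04).

For a Poisson distribution with λ=3.04:
σ = √Var(X) = 1.7436

The standard deviation is the square root of the variance.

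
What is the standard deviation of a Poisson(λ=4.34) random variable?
2.0833

We have X ~ Poisson(λ=4.34).

For a Poisson distribution with λ=4.34:
σ = √Var(X) = 2.0833

The standard deviation is the square root of the variance.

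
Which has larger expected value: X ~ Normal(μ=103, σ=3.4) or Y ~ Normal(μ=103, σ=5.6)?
They have equal mean (103.0000)

Compute the expected value for each distribution:

X ~ Normal(μ=103, σ=3.4):
E[X] = 103.0000

Y ~ Normal(μ=103, σ=5.6):
E[Y] = 103.0000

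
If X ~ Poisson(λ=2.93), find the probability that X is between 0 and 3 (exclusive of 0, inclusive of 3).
0.609513

We have X ~ Poisson(λ=2.93).

To find P(0 < X ≤ 3), we use:
P(0 < X ≤ 3) = P(X ≤ 3) - P(X ≤ 0)
                 = F(3) - F(0)
                 = 0.662910 - 0.053397
                 = 0.609513

So there's approximately a 61.0% chance that X falls in this range.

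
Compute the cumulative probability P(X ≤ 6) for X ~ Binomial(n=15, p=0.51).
0.276694

We have X ~ Binomial(n=15, p=0.51).

The CDF gives us P(X ≤ k).

Using the CDF:
P(X ≤ 6) = 0.276694

This means there's approximately a 27.7% chance that X is at most 6.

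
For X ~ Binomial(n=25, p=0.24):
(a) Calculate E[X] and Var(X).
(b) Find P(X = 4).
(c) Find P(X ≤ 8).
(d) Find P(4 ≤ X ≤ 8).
(a) E[X] = 6.0000, Var(X) = 4.5600
(b) P(X = 4) = 0.131832
(c) P(X ≤ 8) = 0.877165
(d) P(4 ≤ X ≤ 8) = 0.760589

We have X ~ Binomial(n=25, p=0.24).

(a) Moments:
E[X] = 6.0000
Var(X) = 4.5600
σ = √Var(X) = 2.1354

(b) Point probability using PMF:
P(X = 4) = 0.131832

(c) Cumulative probability using CDF:
P(X ≤ 8) = F(8) = 0.877165

(d) Range probability:
P(4 ≤ X ≤ 8) = P(X ≤ 8) - P(X ≤ 3)
                   = F(8) - F(3)
                   = 0.877165 - 0.116576
                   = 0.760589

This means approximately 76.1% of outcomes fall in the interval [4, 8].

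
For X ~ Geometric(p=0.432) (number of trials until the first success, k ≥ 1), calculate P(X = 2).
0.245376

We have X ~ Geometric(p=0.432) (number of trials until the first success, k ≥ 1).

For a Geometric distribution, the PMF gives us the probability of each outcome.

Using the PMF formula:
P(X = 2) = 0.245376

Rounded to 4 decimal places: 0.2454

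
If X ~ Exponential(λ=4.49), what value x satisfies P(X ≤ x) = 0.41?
0.1175

We have X ~ Exponential(λ=4.49).

We want to find x such that P(X ≤ x) = 0.41.

This is the 41st percentile, which means 41% of values fall below this point.

Using the inverse CDF (quantile function):
x = F⁻¹(0.41) = 0.1175

Verification: P(X ≤ 0.1175) = 0.41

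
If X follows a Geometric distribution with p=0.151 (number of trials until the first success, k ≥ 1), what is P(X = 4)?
0.092406

We have X ~ Geometric(p=0.151) (number of trials until the first success, k ≥ 1).

For a Geometric distribution, the PMF gives us the probability of each outcome.

Using the PMF formula:
P(X = 4) = 0.092406

Rounded to 4 decimal places: 0.0924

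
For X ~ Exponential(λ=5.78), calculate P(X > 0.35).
0.132258

We have X ~ Exponential(λ=5.78).

P(X > 0.35) = 1 - P(X ≤ 0.35)
                = 1 - F(0.35)
                = 1 - 0.867742
                = 0.132258

So there's approximately a 13.2% chance that X exceeds 0.35.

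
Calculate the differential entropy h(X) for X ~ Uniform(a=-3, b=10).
2.5649 nats

We have X ~ Uniform(a=-3, b=10).

The differential entropy measures the uncertainty or information content of the distribution.

For a Uniform distribution with a=-3, b=10:
h(X) = 2.5649 nats

(In bits, this would be 3.7004 bits.)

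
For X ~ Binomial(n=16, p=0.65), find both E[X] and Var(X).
E[X] = 10.4000, Var(X) = 3.6400

We have X ~ Binomial(n=16, p=0.65).

For a Binomial distribution with n=16, p=0.65:

Expected value:
E[X] = 10.4000

Variance:
Var(X) = 3.6400

Standard deviation:
σ = √Var(X) = 1.9079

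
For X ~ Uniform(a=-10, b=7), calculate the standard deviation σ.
4.9075

We have X ~ Uniform(a=-10, b=7).

For a Uniform distribution with a=-10, b=7:
σ = √Var(X) = 4.9075

The standard deviation is the square root of the variance.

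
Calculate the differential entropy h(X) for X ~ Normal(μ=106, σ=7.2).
3.3930 nats

We have X ~ Normal(μ=106, σ=7.2).

The differential entropy measures the uncertainty or information content of the distribution.

For a Normal distribution with μ=106, σ=7.2:
h(X) = 3.3930 nats

(In bits, this would be 4.8951 bits.)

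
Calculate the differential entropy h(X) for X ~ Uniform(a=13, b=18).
1.6094 nats

We have X ~ Uniform(a=13, b=18).

The differential entropy measures the uncertainty or information content of the distribution.

For a Uniform distribution with a=13, b=18:
h(X) = 1.6094 nats

(In bits, this would be 2.3219 bits.)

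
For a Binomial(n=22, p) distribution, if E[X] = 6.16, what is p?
p = 0.28

For a Binomial(n, p) distribution:
E[X] = n × p

Given n = 22 and E[X] = 6.16:
6.16 = 22 × p
p = 6.16 / 22 = 0.28

Verification: Binomial(22, 0.28) has E[X] = 6.16 ✓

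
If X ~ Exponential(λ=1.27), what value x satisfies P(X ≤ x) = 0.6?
0.7215

We have X ~ Exponential(λ=1.27).

We want to find x such that P(X ≤ x) = 0.6.

This is the 60th percentile, which means 60% of values fall below this point.

Using the inverse CDF (quantile function):
x = F⁻¹(0.6) = 0.7215

Verification: P(X ≤ 0.7215) = 0.6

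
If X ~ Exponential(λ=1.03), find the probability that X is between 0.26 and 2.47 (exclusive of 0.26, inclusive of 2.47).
0.686517

We have X ~ Exponential(λ=1.03).

To find P(0.26 < X ≤ 2.47), we use:
P(0.26 < X ≤ 2.47) = P(X ≤ 2.47) - P(X ≤ 0.26)
                 = F(2.47) - F(0.26)
                 = 0.921456 - 0.234939
                 = 0.686517

So there's approximately a 68.7% chance that X falls in this range.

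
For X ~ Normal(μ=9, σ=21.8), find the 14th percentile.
-14.5510

We have X ~ Normal(μ=9, σ=21.8).

We want to find x such that P(X ≤ x) = 0.14.

This is the 14th percentile, which means 14% of values fall below this point.

Using the inverse CDF (quantile function):
x = F⁻¹(0.14) = -14.5510

Verification: P(X ≤ -14.5510) = 0.14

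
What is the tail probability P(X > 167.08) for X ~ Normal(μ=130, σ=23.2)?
0.054991

We have X ~ Normal(μ=130, σ=23.2).

P(X > 167.08) = 1 - P(X ≤ 167.08)
                = 1 - F(167.08)
                = 1 - 0.945009
                = 0.054991

So there's approximately a 5.5% chance that X exceeds 167.08.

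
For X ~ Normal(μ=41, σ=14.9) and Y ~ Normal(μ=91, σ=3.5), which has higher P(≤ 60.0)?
X has higher probability (P(X ≤ 60.0) = 0.8989 > P(Y ≤ 60.0) = 0.0000)

Compute P(≤ 60.0) for each distribution:

X ~ Normal(μ=41, σ=14.9):
P(X ≤ 60.0) = 0.8989

Y ~ Normal(μ=91, σ=3.5):
P(Y ≤ 60.0) = 0.0000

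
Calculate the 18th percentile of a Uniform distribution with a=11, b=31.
14.6000

We have X ~ Uniform(a=11, b=31).

We want to find x such that P(X ≤ x) = 0.18.

This is the 18th percentile, which means 18% of values fall below this point.

Using the inverse CDF (quantile function):
x = F⁻¹(0.18) = 14.6000

Verification: P(X ≤ 14.6000) = 0.18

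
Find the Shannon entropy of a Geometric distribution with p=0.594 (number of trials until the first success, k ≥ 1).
1.1370 nats

We have X ~ Geometric(p=0.594) (number of trials until the first success, k ≥ 1).

The Shannon entropy measures the uncertainty or information content of the distribution.

For a Geometric distribution with p=0.594 (number of trials until the first success, k ≥ 1):
H(X) = 1.1370 nats

(In bits, this would be 1.6403 bits.)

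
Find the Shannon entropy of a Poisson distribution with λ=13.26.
2.7048 nats

We have X ~ Poisson(λ=13.26).

The Shannon entropy measures the uncertainty or information content of the distribution.

For a Poisson distribution with λ=13.26:
H(X) = 2.7048 nats

(In bits, this would be 3.9022 bits.)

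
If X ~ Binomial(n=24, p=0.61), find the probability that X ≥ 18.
0.113904

We have X ~ Binomial(n=24, p=0.61).

For discrete distributions, P(X ≥ 18) = 1 - P(X ≤ 17).

P(X ≤ 17) = 0.886096
P(X ≥ 18) = 1 - 0.886096 = 0.113904

So there's approximately a 11.4% chance that X is at least 18.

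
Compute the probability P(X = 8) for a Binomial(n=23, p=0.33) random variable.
0.169710

We have X ~ Binomial(n=23, p=0.33).

For a Binomial distribution, the PMF gives us the probability of each outcome.

Using the PMF formula:
P(X = 8) = 0.169710

Rounded to 4 decimal places: 0.1697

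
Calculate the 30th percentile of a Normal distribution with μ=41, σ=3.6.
39.1122

We have X ~ Normal(μ=41, σ=3.6).

We want to find x such that P(X ≤ x) = 0.3.

This is the 30th percentile, which means 30% of values fall below this point.

Using the inverse CDF (quantile function):
x = F⁻¹(0.3) = 39.1122

Verification: P(X ≤ 39.1122) = 0.3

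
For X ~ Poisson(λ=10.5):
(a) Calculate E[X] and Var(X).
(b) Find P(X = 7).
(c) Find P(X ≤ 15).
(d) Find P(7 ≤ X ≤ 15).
(a) E[X] = 10.5000, Var(X) = 10.5000
(b) P(X = 7) = 0.076878
(c) P(X ≤ 15) = 0.931665
(d) P(7 ≤ X ≤ 15) = 0.830033

We have X ~ Poisson(λ=10.5).

(a) Moments:
E[X] = 10.5000
Var(X) = 10.5000
σ = √Var(X) = 3.2404

(b) Point probability using PMF:
P(X = 7) = 0.076878

(c) Cumulative probability using CDF:
P(X ≤ 15) = F(15) = 0.931665

(d) Range probability:
P(7 ≤ X ≤ 15) = P(X ≤ 15) - P(X ≤ 6)
                   = F(15) - F(6)
                   = 0.931665 - 0.101633
                   = 0.830033

This means approximately 83.0% of outcomes fall in the interval [7, 15].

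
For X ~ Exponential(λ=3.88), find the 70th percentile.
0.3103

We have X ~ Exponential(λ=3.88).

We want to find x such that P(X ≤ x) = 0.7.

This is the 70th percentile, which means 70% of values fall below this point.

Using the inverse CDF (quantile function):
x = F⁻¹(0.7) = 0.3103

Verification: P(X ≤ 0.3103) = 0.7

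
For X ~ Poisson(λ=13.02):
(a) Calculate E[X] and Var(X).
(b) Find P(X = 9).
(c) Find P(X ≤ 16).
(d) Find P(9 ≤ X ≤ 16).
(a) E[X] = 13.0200, Var(X) = 13.0200
(b) P(X = 9) = 0.065648
(c) P(X ≤ 16) = 0.834052
(d) P(9 ≤ X ≤ 16) = 0.735205

We have X ~ Poisson(λ=13.02).

(a) Moments:
E[X] = 13.0200
Var(X) = 13.0200
σ = √Var(X) = 3.6083

(b) Point probability using PMF:
P(X = 9) = 0.065648

(c) Cumulative probability using CDF:
P(X ≤ 16) = F(16) = 0.834052

(d) Range probability:
P(9 ≤ X ≤ 16) = P(X ≤ 16) - P(X ≤ 8)
                   = F(16) - F(8)
                   = 0.834052 - 0.098847
                   = 0.735205

This means approximately 73.5% of outcomes fall in the interval [9, 16].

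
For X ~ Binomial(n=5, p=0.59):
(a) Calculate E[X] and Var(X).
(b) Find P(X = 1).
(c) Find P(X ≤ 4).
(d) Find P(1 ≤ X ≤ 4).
(a) E[X] = 2.9500, Var(X) = 1.2095
(b) P(X = 1) = 0.083360
(c) P(X ≤ 4) = 0.928508
(d) P(1 ≤ X ≤ 4) = 0.916922

We have X ~ Binomial(n=5, p=0.59).

(a) Moments:
E[X] = 2.9500
Var(X) = 1.2095
σ = √Var(X) = 1.0998

(b) Point probability using PMF:
P(X = 1) = 0.083360

(c) Cumulative probability using CDF:
P(X ≤ 4) = F(4) = 0.928508

(d) Range probability:
P(1 ≤ X ≤ 4) = P(X ≤ 4) - P(X ≤ 0)
                   = F(4) - F(0)
                   = 0.928508 - 0.011586
                   = 0.916922

This means approximately 91.7% of outcomes fall in the interval [1, 4].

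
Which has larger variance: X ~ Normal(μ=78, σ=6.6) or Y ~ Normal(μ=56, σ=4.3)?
X has larger variance (43.5600 > 18.4900)

Compute the variance for each distribution:

X ~ Normal(μ=78, σ=6.6):
Var(X) = 43.5600

Y ~ Normal(μ=56, σ=4.3):
Var(Y) = 18.4900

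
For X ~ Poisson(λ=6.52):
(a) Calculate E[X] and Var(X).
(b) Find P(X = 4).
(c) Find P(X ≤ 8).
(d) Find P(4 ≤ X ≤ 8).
(a) E[X] = 6.5200, Var(X) = 6.5200
(b) P(X = 4) = 0.110963
(c) P(X ≤ 8) = 0.789191
(d) P(4 ≤ X ≤ 8) = 0.678711

We have X ~ Poisson(λ=6.52).

(a) Moments:
E[X] = 6.5200
Var(X) = 6.5200
σ = √Var(X) = 2.5534

(b) Point probability using PMF:
P(X = 4) = 0.110963

(c) Cumulative probability using CDF:
P(X ≤ 8) = F(8) = 0.789191

(d) Range probability:
P(4 ≤ X ≤ 8) = P(X ≤ 8) - P(X ≤ 3)
                   = F(8) - F(3)
                   = 0.789191 - 0.110481
                   = 0.678711

This means approximately 67.9% of outcomes fall in the interval [4, 8].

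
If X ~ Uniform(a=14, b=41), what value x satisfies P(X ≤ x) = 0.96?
39.9200

We have X ~ Uniform(a=14, b=41).

We want to find x such that P(X ≤ x) = 0.96.

This is the 96th percentile, which means 96% of values fall below this point.

Using the inverse CDF (quantile function):
x = F⁻¹(0.96) = 39.9200

Verification: P(X ≤ 39.9200) = 0.96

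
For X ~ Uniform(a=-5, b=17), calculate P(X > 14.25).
0.125000

We have X ~ Uniform(a=-5, b=17).

P(X > 14.25) = 1 - P(X ≤ 14.25)
                = 1 - F(14.25)
                = 1 - 0.875000
                = 0.125000

So there's approximately a 12.5% chance that X exceeds 14.25.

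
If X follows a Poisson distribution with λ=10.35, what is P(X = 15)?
0.040988

We have X ~ Poisson(λ=10.35).

For a Poisson distribution, the PMF gives us the probability of each outcome.

Using the PMF formula:
P(X = 15) = 0.040988

Rounded to 4 decimal places: 0.0410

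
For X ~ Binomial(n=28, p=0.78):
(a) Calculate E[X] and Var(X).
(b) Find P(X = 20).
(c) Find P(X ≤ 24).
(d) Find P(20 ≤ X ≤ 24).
(a) E[X] = 21.8400, Var(X) = 4.8048
(b) P(X = 20) = 0.118514
(c) P(X ≤ 24) = 0.892921
(d) P(20 ≤ X ≤ 24) = 0.749538

We have X ~ Binomial(n=28, p=0.78).

(a) Moments:
E[X] = 21.8400
Var(X) = 4.8048
σ = √Var(X) = 2.1920

(b) Point probability using PMF:
P(X = 20) = 0.118514

(c) Cumulative probability using CDF:
P(X ≤ 24) = F(24) = 0.892921

(d) Range probability:
P(20 ≤ X ≤ 24) = P(X ≤ 24) - P(X ≤ 19)
                   = F(24) - F(19)
                   = 0.892921 - 0.143383
                   = 0.749538

This means approximately 75.0% of outcomes fall in the interval [20, 24].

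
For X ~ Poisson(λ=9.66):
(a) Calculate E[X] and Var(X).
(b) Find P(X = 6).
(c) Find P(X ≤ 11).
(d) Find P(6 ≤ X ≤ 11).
(a) E[X] = 9.6600, Var(X) = 9.6600
(b) P(X = 6) = 0.071986
(c) P(X ≤ 11) = 0.734715
(d) P(6 ≤ X ≤ 11) = 0.653622

We have X ~ Poisson(λ=9.66).

(a) Moments:
E[X] = 9.6600
Var(X) = 9.6600
σ = √Var(X) = 3.1081

(b) Point probability using PMF:
P(X = 6) = 0.071986

(c) Cumulative probability using CDF:
P(X ≤ 11) = F(11) = 0.734715

(d) Range probability:
P(6 ≤ X ≤ 11) = P(X ≤ 11) - P(X ≤ 5)
                   = F(11) - F(5)
                   = 0.734715 - 0.081093
                   = 0.653622

This means approximately 65.4% of outcomes fall in the interval [6, 11].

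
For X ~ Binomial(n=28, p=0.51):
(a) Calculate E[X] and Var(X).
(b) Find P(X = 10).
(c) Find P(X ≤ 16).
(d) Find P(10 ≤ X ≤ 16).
(a) E[X] = 14.2800, Var(X) = 6.9972
(b) P(X = 10) = 0.041426
(c) P(X ≤ 16) = 0.798983
(d) P(10 ≤ X ≤ 16) = 0.764336

We have X ~ Binomial(n=28, p=0.51).

(a) Moments:
E[X] = 14.2800
Var(X) = 6.9972
σ = √Var(X) = 2.6452

(b) Point probability using PMF:
P(X = 10) = 0.041426

(c) Cumulative probability using CDF:
P(X ≤ 16) = F(16) = 0.798983

(d) Range probability:
P(10 ≤ X ≤ 16) = P(X ≤ 16) - P(X ≤ 9)
                   = F(16) - F(9)
                   = 0.798983 - 0.034647
                   = 0.764336

This means approximately 76.4% of outcomes fall in the interval [10, 16].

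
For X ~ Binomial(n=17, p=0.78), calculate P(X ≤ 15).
0.915150

We have X ~ Binomial(n=17, p=0.78).

The CDF gives us P(X ≤ k).

Using the CDF:
P(X ≤ 15) = 0.915150

This means there's approximately a 91.5% chance that X is at most 15.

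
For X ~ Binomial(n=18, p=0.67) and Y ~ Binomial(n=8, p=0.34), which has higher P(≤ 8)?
Y has higher probability (P(Y ≤ 8) = 1.0000 > P(X ≤ 8) = 0.0405)

Compute P(≤ 8) for each distribution:

X ~ Binomial(n=18, p=0.67):
P(X ≤ 8) = 0.0405

Y ~ Binomial(n=8, p=0.34):
P(Y ≤ 8) = 1.0000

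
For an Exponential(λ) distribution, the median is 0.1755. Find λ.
λ = 3.9496

For X ~ Exponential(λ), the CDF is F(x) = 1 - e^(-λx).
The median m satisfies F(m) = 0.5:
1 - e^(-λm) = 0.5
e^(-λm) = 0.5
λm = ln(2)
m = ln(2) / λ

Given m = 0.1755:
λ = ln(2) / 0.1755 = 0.693147 / 0.1755 = 3.9496

Verification: ln(2) / 3.9496 = 0.1755 ✓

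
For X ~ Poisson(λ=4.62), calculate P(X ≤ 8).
0.953921

We have X ~ Poisson(λ=4.62).

The CDF gives us P(X ≤ k).

Using the CDF:
P(X ≤ 8) = 0.953921

This means there's approximately a 95.4% chance that X is at most 8.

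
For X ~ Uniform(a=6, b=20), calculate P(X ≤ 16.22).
0.730000

We have X ~ Uniform(a=6, b=20).

The CDF gives us P(X ≤ k).

Using the CDF:
P(X ≤ 16.22) = 0.730000

This means there's approximately a 73.0% chance that X is at most 16.22.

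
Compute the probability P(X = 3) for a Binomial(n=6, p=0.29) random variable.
0.174582

We have X ~ Binomial(n=6, p=0.29).

For a Binomial distribution, the PMF gives us the probability of each outcome.

Using the PMF formula:
P(X = 3) = 0.174582

Rounded to 4 decimal places: 0.1746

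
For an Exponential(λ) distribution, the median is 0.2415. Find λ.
λ = 2.8702

For X ~ Exponential(λ), the CDF is F(x) = 1 - e^(-λx).
The median m satisfies F(m) = 0.5:
1 - e^(-λm) = 0.5
e^(-λm) = 0.5
λm = ln(2)
m = ln(2) / λ

Given m = 0.2415:
λ = ln(2) / 0.2415 = 0.693147 / 0.2415 = 2.8702

Verification: ln(2) / 2.8702 = 0.2415 ✓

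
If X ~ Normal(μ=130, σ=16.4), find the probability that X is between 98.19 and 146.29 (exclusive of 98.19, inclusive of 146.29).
0.813504

We have X ~ Normal(μ=130, σ=16.4).

To find P(98.19 < X ≤ 146.29), we use:
P(98.19 < X ≤ 146.29) = P(X ≤ 146.29) - P(X ≤ 98.19)
                 = F(146.29) - F(98.19)
                 = 0.839716 - 0.026212
                 = 0.813504

So there's approximately a 81.4% chance that X falls in this range.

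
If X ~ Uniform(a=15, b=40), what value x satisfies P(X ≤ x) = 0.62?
30.5000

We have X ~ Uniform(a=15, b=40).

We want to find x such that P(X ≤ x) = 0.62.

This is the 62nd percentile, which means 62% of values fall below this point.

Using the inverse CDF (quantile function):
x = F⁻¹(0.62) = 30.5000

Verification: P(X ≤ 30.5000) = 0.62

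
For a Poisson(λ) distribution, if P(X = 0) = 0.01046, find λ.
λ = 4.5602

For a Poisson(λ) distribution, the PMF at 0 is:
P(X = 0) = λ^0 e^(-λ) / 0! = e^(-λ)

Given P(X = 0) = 0.01046:
e^(-λ) = 0.01046
-λ = ln(0.01046)
λ = -ln(0.01046) = 4.5602

Verification: e^(-4.5602) = 0.01046 ✓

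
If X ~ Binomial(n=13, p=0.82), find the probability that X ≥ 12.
0.292047

We have X ~ Binomial(n=13, p=0.82).

For discrete distributions, P(X ≥ 12) = 1 - P(X ≤ 11).

P(X ≤ 11) = 0.707953
P(X ≥ 12) = 1 - 0.707953 = 0.292047

So there's approximately a 29.2% chance that X is at least 12.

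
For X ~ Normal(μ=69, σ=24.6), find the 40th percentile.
62.7677

We have X ~ Normal(μ=69, σ=24.6).

We want to find x such that P(X ≤ x) = 0.4.

This is the 40th percentile, which means 40% of values fall below this point.

Using the inverse CDF (quantile function):
x = F⁻¹(0.4) = 62.7677

Verification: P(X ≤ 62.7677) = 0.4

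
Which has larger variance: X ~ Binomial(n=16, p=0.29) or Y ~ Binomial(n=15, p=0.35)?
Y has larger variance (3.4125 > 3.2944)

Compute the variance for each distribution:

X ~ Binomial(n=16, p=0.29):
Var(X) = 3.2944

Y ~ Binomial(n=15, p=0.35):
Var(Y) = 3.4125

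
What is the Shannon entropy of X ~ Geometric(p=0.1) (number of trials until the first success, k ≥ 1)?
3.2508 nats

We have X ~ Geometric(p=0.1) (number of trials until the first success, k ≥ 1).

The Shannon entropy measures the uncertainty or information content of the distribution.

For a Geometric distribution with p=0.1 (number of trials until the first success, k ≥ 1):
H(X) = 3.2508 nats

(In bits, this would be 4.6900 bits.)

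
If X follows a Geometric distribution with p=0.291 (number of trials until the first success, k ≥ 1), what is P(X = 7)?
0.036963

We have X ~ Geometric(p=0.291) (number of trials until the first success, k ≥ 1).

For a Geometric distribution, the PMF gives us the probability of each outcome.

Using the PMF formula:
P(X = 7) = 0.036963

Rounded to 4 decimal places: 0.0370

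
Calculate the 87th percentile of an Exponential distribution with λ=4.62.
0.4416

We have X ~ Exponential(λ=4.62).

We want to find x such that P(X ≤ x) = 0.87.

This is the 87th percentile, which means 87% of values fall below this point.

Using the inverse CDF (quantile function):
x = F⁻¹(0.87) = 0.4416

Verification: P(X ≤ 0.4416) = 0.87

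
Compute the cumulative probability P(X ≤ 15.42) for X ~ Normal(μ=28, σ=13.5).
0.175707

We have X ~ Normal(μ=28, σ=13.5).

The CDF gives us P(X ≤ k).

Using the CDF:
P(X ≤ 15.42) = 0.175707

This means there's approximately a 17.6% chance that X is at most 15.42.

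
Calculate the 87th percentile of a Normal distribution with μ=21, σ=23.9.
47.9207

We have X ~ Normal(μ=21, σ=23.9).

We want to find x such that P(X ≤ x) = 0.87.

This is the 87th percentile, which means 87% of values fall below this point.

Using the inverse CDF (quantile function):
x = F⁻¹(0.87) = 47.9207

Verification: P(X ≤ 47.9207) = 0.87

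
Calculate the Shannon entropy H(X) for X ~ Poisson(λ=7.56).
2.4184 nats

We have X ~ Poisson(λ=7.56).

The Shannon entropy measures the uncertainty or information content of the distribution.

For a Poisson distribution with λ=7.56:
H(X) = 2.4184 nats

(In bits, this would be 3.4891 bits.)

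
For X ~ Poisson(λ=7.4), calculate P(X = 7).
0.147371

We have X ~ Poisson(λ=7.4).

For a Poisson distribution, the PMF gives us the probability of each outcome.

Using the PMF formula:
P(X = 7) = 0.147371

Rounded to 4 decimal places: 0.1474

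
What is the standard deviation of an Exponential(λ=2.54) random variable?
0.3937

We have X ~ Exponential(λ=2.54).

For an Exponential distribution with λ=2.54:
σ = √Var(X) = 0.3937

The standard deviation is the square root of the variance.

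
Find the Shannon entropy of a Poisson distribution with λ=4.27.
2.1213 nats

We have X ~ Poisson(λ=4.27).

The Shannon entropy measures the uncertainty or information content of the distribution.

For a Poisson distribution with λ=4.27:
H(X) = 2.1213 nats

(In bits, this would be 3.0605 bits.)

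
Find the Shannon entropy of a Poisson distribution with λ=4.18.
2.1101 nats

We have X ~ Poisson(λ=4.18).

The Shannon entropy measures the uncertainty or information content of the distribution.

For a Poisson distribution with λ=4.18:
H(X) = 2.1101 nats

(In bits, this would be 3.0442 bits.)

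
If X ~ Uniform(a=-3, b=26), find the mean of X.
11.5000

We have X ~ Uniform(a=-3, b=26).

For a Uniform distribution with a=-3, b=26:
E[X] = 11.5000

This is the expected (average) value of X.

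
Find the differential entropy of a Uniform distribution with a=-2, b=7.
2.1972 nats

We have X ~ Uniform(a=-2, b=7).

The differential entropy measures the uncertainty or information content of the distribution.

For a Uniform distribution with a=-2, b=7:
h(X) = 2.1972 nats

(In bits, this would be 3.1699 bits.)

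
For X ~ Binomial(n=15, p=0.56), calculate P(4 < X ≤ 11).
0.929046

We have X ~ Binomial(n=15, p=0.56).

To find P(4 < X ≤ 11), we use:
P(4 < X ≤ 11) = P(X ≤ 11) - P(X ≤ 4)
                 = F(11) - F(4)
                 = 0.950171 - 0.021125
                 = 0.929046

So there's approximately a 92.9% chance that X falls in this range.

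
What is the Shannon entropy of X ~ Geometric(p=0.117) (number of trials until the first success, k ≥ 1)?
3.0847 nats

We have X ~ Geometric(p=0.117) (number of trials until the first success, k ≥ 1).

The Shannon entropy measures the uncertainty or information content of the distribution.

For a Geometric distribution with p=0.117 (number of trials until the first success, k ≥ 1):
H(X) = 3.0847 nats

(In bits, this would be 4.4502 bits.)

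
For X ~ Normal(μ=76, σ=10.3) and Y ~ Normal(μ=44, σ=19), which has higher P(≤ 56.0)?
Y has higher probability (P(Y ≤ 56.0) = 0.7362 > P(X ≤ 56.0) = 0.0261)

Compute P(≤ 56.0) for each distribution:

X ~ Normal(μ=76, σ=10.3):
P(X ≤ 56.0) = 0.0261

Y ~ Normal(μ=44, σ=19):
P(Y ≤ 56.0) = 0.7362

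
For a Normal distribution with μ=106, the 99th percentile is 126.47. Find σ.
σ = 8.7992

For X ~ Normal(μ, σ), the p-th percentile satisfies x = μ + z_p × σ,
where z_p = Φ⁻¹(p) is the standard normal quantile.

Step 1: z_{0.99} = Φ⁻¹(0.99) = 2.3263

Step 2: Solve for σ:
126.47 = 106 + 2.3263 × σ
σ = (126.47 - 106) / 2.3263
σ = 20.47 / 2.3263
σ = 8.7992

Verification: μ + z × σ = 106 + 2.3263 × 8.7992 = 126.47 ✓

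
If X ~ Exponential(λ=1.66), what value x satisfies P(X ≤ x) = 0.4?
0.3077

We have X ~ Exponential(λ=1.66).

We want to find x such that P(X ≤ x) = 0.4.

This is the 40th percentile, which means 40% of values fall below this point.

Using the inverse CDF (quantile function):
x = F⁻¹(0.4) = 0.3077

Verification: P(X ≤ 0.3077) = 0.4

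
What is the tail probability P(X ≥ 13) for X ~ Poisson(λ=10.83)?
0.292852

We have X ~ Poisson(λ=10.83).

For discrete distributions, P(X ≥ 13) = 1 - P(X ≤ 12).

P(X ≤ 12) = 0.707148
P(X ≥ 13) = 1 - 0.707148 = 0.292852

So there's approximately a 29.3% chance that X is at least 13.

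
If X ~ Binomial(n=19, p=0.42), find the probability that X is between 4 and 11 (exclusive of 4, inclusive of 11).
0.898952

We have X ~ Binomial(n=19, p=0.42).

To find P(4 < X ≤ 11), we use:
P(4 < X ≤ 11) = P(X ≤ 11) - P(X ≤ 4)
                 = F(11) - F(4)
                 = 0.948171 - 0.049219
                 = 0.898952

So there's approximately a 89.9% chance that X falls in this range.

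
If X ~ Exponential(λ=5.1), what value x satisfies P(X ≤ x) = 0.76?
0.2798

We have X ~ Exponential(λ=5.1).

We want to find x such that P(X ≤ x) = 0.76.

This is the 76th percentile, which means 76% of values fall below this point.

Using the inverse CDF (quantile function):
x = F⁻¹(0.76) = 0.2798

Verification: P(X ≤ 0.2798) = 0.76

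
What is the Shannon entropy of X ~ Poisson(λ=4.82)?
2.1852 nats

We have X ~ Poisson(λ=4.82).

The Shannon entropy measures the uncertainty or information content of the distribution.

For a Poisson distribution with λ=4.82:
H(X) = 2.1852 nats

(In bits, this would be 3.1526 bits.)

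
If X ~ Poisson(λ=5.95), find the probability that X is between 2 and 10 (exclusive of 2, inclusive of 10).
0.895173

We have X ~ Poisson(λ=5.95).

To find P(2 < X ≤ 10), we use:
P(2 < X ≤ 10) = P(X ≤ 10) - P(X ≤ 2)
                 = F(10) - F(2)
                 = 0.959410 - 0.064237
                 = 0.895173

So there's approximately a 89.5% chance that X falls in this range.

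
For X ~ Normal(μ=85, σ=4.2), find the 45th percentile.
84.4722

We have X ~ Normal(μ=85, σ=4.2).

We want to find x such that P(X ≤ x) = 0.45.

This is the 45th percentile, which means 45% of values fall below this point.

Using the inverse CDF (quantile function):
x = F⁻¹(0.45) = 84.4722

Verification: P(X ≤ 84.4722) = 0.45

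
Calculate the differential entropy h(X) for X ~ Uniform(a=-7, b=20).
3.2958 nats

We have X ~ Uniform(a=-7, b=20).

The differential entropy measures the uncertainty or information content of the distribution.

For a Uniform distribution with a=-7, b=20:
h(X) = 3.2958 nats

(In bits, this would be 4.7549 bits.)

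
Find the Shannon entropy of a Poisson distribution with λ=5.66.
2.2690 nats

We have X ~ Poisson(λ=5.66).

The Shannon entropy measures the uncertainty or information content of the distribution.

For a Poisson distribution with λ=5.66:
H(X) = 2.2690 nats

(In bits, this would be 3.2735 bits.)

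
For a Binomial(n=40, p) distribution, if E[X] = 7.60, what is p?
p = 0.19

For a Binomial(n, p) distribution:
E[X] = n × p

Given n = 40 and E[X] = 7.60:
7.60 = 40 × p
p = 7.60 / 40 = 0.19

Verification: Binomial(40, 0.19) has E[X] = 7.60 ✓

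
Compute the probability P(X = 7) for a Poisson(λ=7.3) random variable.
0.148074

We have X ~ Poisson(λ=7.3).

For a Poisson distribution, the PMF gives us the probability of each outcome.

Using the PMF formula:
P(X = 7) = 0.148074

Rounded to 4 decimal places: 0.1481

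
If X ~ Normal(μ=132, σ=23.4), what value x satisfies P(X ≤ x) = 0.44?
128.4673

We have X ~ Normal(μ=132, σ=23.4).

We want to find x such that P(X ≤ x) = 0.44.

This is the 44th percentile, which means 44% of values fall below this point.

Using the inverse CDF (quantile function):
x = F⁻¹(0.44) = 128.4673

Verification: P(X ≤ 128.4673) = 0.44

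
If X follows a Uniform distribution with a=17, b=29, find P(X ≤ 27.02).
0.835000

We have X ~ Uniform(a=17, b=29).

The CDF gives us P(X ≤ k).

Using the CDF:
P(X ≤ 27.02) = 0.835000

This means there's approximately a 83.5% chance that X is at most 27.02.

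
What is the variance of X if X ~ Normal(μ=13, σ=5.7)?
32.4900

We have X ~ Normal(μ=13, σ=5.7).

For a Normal distribution with μ=13, σ=5.7:
Var(X) = 32.4900

The variance measures the spread of the distribution around the mean.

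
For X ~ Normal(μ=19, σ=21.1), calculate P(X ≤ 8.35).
0.306871

We have X ~ Normal(μ=19, σ=21.1).

The CDF gives us P(X ≤ k).

Using the CDF:
P(X ≤ 8.35) = 0.306871

This means there's approximately a 30.7% chance that X is at most 8.35.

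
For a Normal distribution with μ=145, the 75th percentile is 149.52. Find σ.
σ = 6.7014

For X ~ Normal(μ, σ), the p-th percentile satisfies x = μ + z_p × σ,
where z_p = Φ⁻¹(p) is the standard normal quantile.

Step 1: z_{0.75} = Φ⁻¹(0.75) = 0.6745

Step 2: Solve for σ:
149.52 = 145 + 0.6745 × σ
σ = (149.52 - 145) / 0.6745
σ = 4.52 / 0.6745
σ = 6.7014

Verification: μ + z × σ = 145 + 0.6745 × 6.7014 = 149.52 ✓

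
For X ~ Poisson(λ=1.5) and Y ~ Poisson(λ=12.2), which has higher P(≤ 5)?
X has higher probability (P(X ≤ 5) = 0.9955 > P(Y ≤ 5) = 0.0179)

Compute P(≤ 5) for each distribution:

X ~ Poisson(λ=1.5):
P(X ≤ 5) = 0.9955

Y ~ Poisson(λ=12.2):
P(Y ≤ 5) = 0.0179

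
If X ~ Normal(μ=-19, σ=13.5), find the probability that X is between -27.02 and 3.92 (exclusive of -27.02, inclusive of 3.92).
0.678994

We have X ~ Normal(μ=-19, σ=13.5).

To find P(-27.02 < X ≤ 3.92), we use:
P(-27.02 < X ≤ 3.92) = P(X ≤ 3.92) - P(X ≤ -27.02)
                 = F(3.92) - F(-27.02)
                 = 0.955225 - 0.276231
                 = 0.678994

So there's approximately a 67.9% chance that X falls in this range.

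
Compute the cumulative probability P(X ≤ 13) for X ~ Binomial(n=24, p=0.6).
0.349762

We have X ~ Binomial(n=24, p=0.6).

The CDF gives us P(X ≤ k).

Using the CDF:
P(X ≤ 13) = 0.349762

This means there's approximately a 35.0% chance that X is at most 13.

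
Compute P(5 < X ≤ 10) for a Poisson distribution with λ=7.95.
0.624958

We have X ~ Poisson(λ=7.95).

To find P(5 < X ≤ 10), we use:
P(5 < X ≤ 10) = P(X ≤ 10) - P(X ≤ 5)
                 = F(10) - F(5)
                 = 0.820818 - 0.195859
                 = 0.624958

So there's approximately a 62.5% chance that X falls in this range.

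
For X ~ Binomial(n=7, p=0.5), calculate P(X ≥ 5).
0.226562

We have X ~ Binomial(n=7, p=0.5).

For discrete distributions, P(X ≥ 5) = 1 - P(X ≤ 4).

P(X ≤ 4) = 0.773438
P(X ≥ 5) = 1 - 0.773438 = 0.226562

So there's approximately a 22.7% chance that X is at least 5.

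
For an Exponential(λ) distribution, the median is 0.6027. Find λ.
λ = 1.1501

For X ~ Exponential(λ), the CDF is F(x) = 1 - e^(-λx).
The median m satisfies F(m) = 0.5:
1 - e^(-λm) = 0.5
e^(-λm) = 0.5
λm = ln(2)
m = ln(2) / λ

Given m = 0.6027:
λ = ln(2) / 0.6027 = 0.693147 / 0.6027 = 1.1501

Verification: ln(2) / 1.1501 = 0.6027 ✓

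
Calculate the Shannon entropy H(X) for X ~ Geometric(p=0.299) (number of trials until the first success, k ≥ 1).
2.0402 nats

We have X ~ Geometric(p=0.299) (number of trials until the first success, k ≥ 1).

The Shannon entropy measures the uncertainty or information content of the distribution.

For a Geometric distribution with p=0.299 (number of trials until the first success, k ≥ 1):
H(X) = 2.0402 nats

(In bits, this would be 2.9434 bits.)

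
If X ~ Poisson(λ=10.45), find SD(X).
3.2326

We have X ~ Poisson(λ=10.45).

For a Poisson distribution with λ=10.45:
σ = √Var(X) = 3.2326

The standard deviation is the square root of the variance.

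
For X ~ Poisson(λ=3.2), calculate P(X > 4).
0.219387

We have X ~ Poisson(λ=3.2).

P(X > 4) = 1 - P(X ≤ 4)
                = 1 - F(4)
                = 1 - 0.780613
                = 0.219387

So there's approximately a 21.9% chance that X exceeds 4.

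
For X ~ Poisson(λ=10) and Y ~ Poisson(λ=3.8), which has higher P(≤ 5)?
Y has higher probability (P(Y ≤ 5) = 0.8156 > P(X ≤ 5) = 0.0671)

Compute P(≤ 5) for each distribution:

X ~ Poisson(λ=10):
P(X ≤ 5) = 0.0671

Y ~ Poisson(λ=3.8):
P(Y ≤ 5) = 0.8156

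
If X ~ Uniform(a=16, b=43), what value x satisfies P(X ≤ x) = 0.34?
25.1800

We have X ~ Uniform(a=16, b=43).

We want to find x such that P(X ≤ x) = 0.34.

This is the 34th percentile, which means 34% of values fall below this point.

Using the inverse CDF (quantile function):
x = F⁻¹(0.34) = 25.1800

Verification: P(X ≤ 25.1800) = 0.34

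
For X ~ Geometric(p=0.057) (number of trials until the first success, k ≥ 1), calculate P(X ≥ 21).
0.309196

We have X ~ Geometric(p=0.057) (number of trials until the first success, k ≥ 1).

For discrete distributions, P(X ≥ 21) = 1 - P(X ≤ 20).

P(X ≤ 20) = 0.690804
P(X ≥ 21) = 1 - 0.690804 = 0.309196

So there's approximately a 30.9% chance that X is at least 21.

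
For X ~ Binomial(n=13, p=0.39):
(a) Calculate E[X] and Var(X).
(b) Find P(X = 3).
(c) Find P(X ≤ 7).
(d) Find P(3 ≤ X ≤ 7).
(a) E[X] = 5.0700, Var(X) = 3.0927
(b) P(X = 3) = 0.121020
(c) P(X ≤ 7) = 0.914851
(d) P(3 ≤ X ≤ 7) = 0.848151

We have X ~ Binomial(n=13, p=0.39).

(a) Moments:
E[X] = 5.0700
Var(X) = 3.0927
σ = √Var(X) = 1.7586

(b) Point probability using PMF:
P(X = 3) = 0.121020

(c) Cumulative probability using CDF:
P(X ≤ 7) = F(7) = 0.914851

(d) Range probability:
P(3 ≤ X ≤ 7) = P(X ≤ 7) - P(X ≤ 2)
                   = F(7) - F(2)
                   = 0.914851 - 0.066701
                   = 0.848151

This means approximately 84.8% of outcomes fall in the interval [3, 7].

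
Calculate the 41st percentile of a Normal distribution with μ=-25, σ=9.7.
-27.2072

We have X ~ Normal(μ=-25, σ=9.7).

We want to find x such that P(X ≤ x) = 0.41.

This is the 41st percentile, which means 41% of values fall below this point.

Using the inverse CDF (quantile function):
x = F⁻¹(0.41) = -27.2072

Verification: P(X ≤ -27.2072) = 0.41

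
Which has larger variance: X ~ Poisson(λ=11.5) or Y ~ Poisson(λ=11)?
X has larger variance (11.5000 > 11.0000)

Compute the variance for each distribution:

X ~ Poisson(λ=11.5):
Var(X) = 11.5000

Y ~ Poisson(λ=11):
Var(Y) = 11.0000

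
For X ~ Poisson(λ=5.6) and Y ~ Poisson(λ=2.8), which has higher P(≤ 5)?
Y has higher probability (P(Y ≤ 5) = 0.9349 > P(X ≤ 5) = 0.5119)

Compute P(≤ 5) for each distribution:

X ~ Poisson(λ=5.6):
P(X ≤ 5) = 0.5119

Y ~ Poisson(λ=2.8):
P(Y ≤ 5) = 0.9349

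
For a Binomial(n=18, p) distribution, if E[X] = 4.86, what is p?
p = 0.27

For a Binomial(n, p) distribution:
E[X] = n × p

Given n = 18 and E[X] = 4.86:
4.86 = 18 × p
p = 4.86 / 18 = 0.27

Verification: Binomial(18, 0.27) has E[X] = 4.86 ✓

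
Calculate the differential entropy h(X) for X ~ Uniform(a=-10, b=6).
2.7726 nats

We have X ~ Uniform(a=-10, b=6).

The differential entropy measures the uncertainty or information content of the distribution.

For a Uniform distribution with a=-10, b=6:
h(X) = 2.7726 nats

(In bits, this would be 4.0000 bits.)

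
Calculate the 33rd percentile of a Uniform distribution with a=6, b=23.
11.6100

We have X ~ Uniform(a=6, b=23).

We want to find x such that P(X ≤ x) = 0.33.

This is the 33rd percentile, which means 33% of values fall below this point.

Using the inverse CDF (quantile function):
x = F⁻¹(0.33) = 11.6100

Verification: P(X ≤ 11.6100) = 0.33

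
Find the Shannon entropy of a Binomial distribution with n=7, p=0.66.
1.6323 nats

We have X ~ Binomial(n=7, p=0.66).

The Shannon entropy measures the uncertainty or information content of the distribution.

For a Binomial distribution with n=7, p=0.66:
H(X) = 1.6323 nats

(In bits, this would be 2.3550 bits.)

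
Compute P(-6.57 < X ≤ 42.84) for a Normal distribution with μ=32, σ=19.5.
0.686892

We have X ~ Normal(μ=32, σ=19.5).

To find P(-6.57 < X ≤ 42.84), we use:
P(-6.57 < X ≤ 42.84) = P(X ≤ 42.84) - P(X ≤ -6.57)
                 = F(42.84) - F(-6.57)
                 = 0.710860 - 0.023967
                 = 0.686892

So there's approximately a 68.7% chance that X falls in this range.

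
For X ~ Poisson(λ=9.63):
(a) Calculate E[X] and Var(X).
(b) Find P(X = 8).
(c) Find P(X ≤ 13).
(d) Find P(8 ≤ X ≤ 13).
(a) E[X] = 9.6300, Var(X) = 9.6300
(b) P(X = 8) = 0.120569
(c) P(X ≤ 13) = 0.889922
(d) P(8 ≤ X ≤ 13) = 0.634511

We have X ~ Poisson(λ=9.63).

(a) Moments:
E[X] = 9.6300
Var(X) = 9.6300
σ = √Var(X) = 3.1032

(b) Point probability using PMF:
P(X = 8) = 0.120569

(c) Cumulative probability using CDF:
P(X ≤ 13) = F(13) = 0.889922

(d) Range probability:
P(8 ≤ X ≤ 13) = P(X ≤ 13) - P(X ≤ 7)
                   = F(13) - F(7)
                   = 0.889922 - 0.255411
                   = 0.634511

This means approximately 63.5% of outcomes fall in the interval [8, 13].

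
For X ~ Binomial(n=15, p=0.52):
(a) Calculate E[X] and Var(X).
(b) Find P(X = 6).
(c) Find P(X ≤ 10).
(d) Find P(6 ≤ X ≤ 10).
(a) E[X] = 7.8000, Var(X) = 3.7440
(b) P(X = 6) = 0.133843
(c) P(X ≤ 10) = 0.920131
(d) P(6 ≤ X ≤ 10) = 0.803006

We have X ~ Binomial(n=15, p=0.52).

(a) Moments:
E[X] = 7.8000
Var(X) = 3.7440
σ = √Var(X) = 1.9349

(b) Point probability using PMF:
P(X = 6) = 0.133843

(c) Cumulative probability using CDF:
P(X ≤ 10) = F(10) = 0.920131

(d) Range probability:
P(6 ≤ X ≤ 10) = P(X ≤ 10) - P(X ≤ 5)
                   = F(10) - F(5)
                   = 0.920131 - 0.117125
                   = 0.803006

This means approximately 80.3% of outcomes fall in the interval [6, 10].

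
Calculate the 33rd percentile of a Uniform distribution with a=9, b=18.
11.9700

We have X ~ Uniform(a=9, b=18).

We want to find x such that P(X ≤ x) = 0.33.

This is the 33rd percentile, which means 33% of values fall below this point.

Using the inverse CDF (quantile function):
x = F⁻¹(0.33) = 11.9700

Verification: P(X ≤ 11.9700) = 0.33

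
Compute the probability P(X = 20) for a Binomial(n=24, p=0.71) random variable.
0.079640

We have X ~ Binomial(n=24, p=0.71).

For a Binomial distribution, the PMF gives us the probability of each outcome.

Using the PMF formula:
P(X = 20) = 0.079640

Rounded to 4 decimal places: 0.0796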